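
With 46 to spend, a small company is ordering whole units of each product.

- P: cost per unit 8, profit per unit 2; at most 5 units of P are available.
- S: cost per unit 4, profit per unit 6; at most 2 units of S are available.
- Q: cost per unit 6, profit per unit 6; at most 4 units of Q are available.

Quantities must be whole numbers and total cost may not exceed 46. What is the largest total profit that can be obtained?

38

Take 1×P, 2×S, and 4×Q: cost 40 ≤ 46, profit 1·2 + 2·6 + 4·6 = 38.
S has the best ratio (6/4) and is taken to its limit of 2; remaining capacity is filled optimally with the others.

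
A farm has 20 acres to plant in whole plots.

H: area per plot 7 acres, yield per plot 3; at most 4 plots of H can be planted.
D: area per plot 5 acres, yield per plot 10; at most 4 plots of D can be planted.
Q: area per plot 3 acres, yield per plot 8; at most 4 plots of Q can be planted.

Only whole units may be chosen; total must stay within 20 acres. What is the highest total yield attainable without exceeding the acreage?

This is a bounded integer knapsack.
Q has the best ratio (8/3); taking only Q gives at most 4×8 = 32 (stopped by the supply cap of 4).
Mixing does better — 2×D and 3×Q: area 19 ≤ 20, yield 2·10 + 3·8 = 44.

44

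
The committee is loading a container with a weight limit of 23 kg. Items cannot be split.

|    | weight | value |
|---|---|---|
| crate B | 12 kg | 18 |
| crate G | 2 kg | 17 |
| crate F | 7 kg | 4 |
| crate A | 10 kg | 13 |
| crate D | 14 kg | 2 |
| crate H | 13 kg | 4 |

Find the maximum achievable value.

39

crate B + crate G + crate F: weight 12 + 2 + 7 = 21 ≤ 23, value 18 + 17 + 4 = 39.
crate B + crate G: weight 12 + 2 = 14 ≤ 23, value 18 + 17 = 35.
Best is crate B, crate G, and crate F with total value 39.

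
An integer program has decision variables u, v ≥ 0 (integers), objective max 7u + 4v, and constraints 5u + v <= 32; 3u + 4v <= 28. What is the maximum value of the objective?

50

(u,v)=(6,2): 5·6+1·2=32≤32, 3·6+4·2=26≤28, objective 50.
(u,v)=(5,3): 5·5+1·3=28≤32, 3·5+4·3=27≤28, objective 47.
(u,v)=(6,1): 5·6+1·1=31≤32, 3·6+4·1=22≤28, objective 46.
Maximum is 50 at (u,v)=(6,2).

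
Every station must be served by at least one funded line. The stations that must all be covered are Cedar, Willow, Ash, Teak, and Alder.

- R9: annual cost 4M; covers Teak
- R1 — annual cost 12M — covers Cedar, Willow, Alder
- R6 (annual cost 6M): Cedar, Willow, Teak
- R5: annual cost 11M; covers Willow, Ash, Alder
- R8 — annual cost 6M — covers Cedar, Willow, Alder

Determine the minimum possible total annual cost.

17

Choose R6 and R5: together they cover Cedar, Willow, Ash, Teak, Alder — every station.
Total annual cost: 6 + 11 = 17.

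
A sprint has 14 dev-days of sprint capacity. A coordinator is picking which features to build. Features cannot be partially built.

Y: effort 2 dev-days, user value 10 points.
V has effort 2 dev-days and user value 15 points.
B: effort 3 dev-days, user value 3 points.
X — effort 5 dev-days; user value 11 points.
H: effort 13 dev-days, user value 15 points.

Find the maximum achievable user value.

39

Allowing fractional choices, the relaxed optimum would be about 41.8, but features are indivisible.
Y + V + B + X: effort 2 + 2 + 3 + 5 = 12 ≤ 14, user value 10 + 15 + 3 + 11 = 39.
V + B + X: effort 2 + 3 + 5 = 10 ≤ 14, user value 15 + 3 + 11 = 29.
Y + V + X: effort 2 + 2 + 5 = 9 ≤ 14, user value 10 + 15 + 11 = 36.
Best is Y, V, B, and X with total user value 39.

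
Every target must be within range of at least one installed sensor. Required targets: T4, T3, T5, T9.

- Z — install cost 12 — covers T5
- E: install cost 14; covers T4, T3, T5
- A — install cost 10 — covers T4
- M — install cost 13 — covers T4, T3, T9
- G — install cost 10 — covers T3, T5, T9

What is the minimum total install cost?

Choose A and G: together they cover T4, T3, T5, T9 — every target.
Total install cost: 10 + 10 = 20.
No cover costs less than 20.

20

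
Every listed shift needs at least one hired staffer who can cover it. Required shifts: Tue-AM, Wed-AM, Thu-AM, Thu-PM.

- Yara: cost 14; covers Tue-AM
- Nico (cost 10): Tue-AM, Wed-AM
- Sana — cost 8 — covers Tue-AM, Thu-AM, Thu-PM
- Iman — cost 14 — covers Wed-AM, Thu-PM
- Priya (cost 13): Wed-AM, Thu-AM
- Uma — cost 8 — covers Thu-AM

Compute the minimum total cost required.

18

This is a weighted set-cover instance.
Choose Nico and Sana: together they cover Tue-AM, Wed-AM, Thu-AM, Thu-PM — every shift.
Total cost: 10 + 8 = 18.
No cover costs less than 18.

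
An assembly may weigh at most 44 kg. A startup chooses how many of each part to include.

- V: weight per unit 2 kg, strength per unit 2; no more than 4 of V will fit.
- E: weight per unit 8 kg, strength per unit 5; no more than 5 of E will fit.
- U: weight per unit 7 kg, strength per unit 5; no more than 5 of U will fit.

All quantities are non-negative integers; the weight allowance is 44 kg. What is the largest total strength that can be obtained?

V has the best ratio (2/2); taking only V gives at most 4×2 = 8 (stopped by the supply cap of 4).
Mixing does better — 4×V and 5×U: weight 43 ≤ 44, strength 4·2 + 5·5 = 33.

33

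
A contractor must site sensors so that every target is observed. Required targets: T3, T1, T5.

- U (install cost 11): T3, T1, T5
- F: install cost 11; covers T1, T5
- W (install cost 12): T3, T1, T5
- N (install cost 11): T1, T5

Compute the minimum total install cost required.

11

U alone covers T3, T1, T5 — every target.
Total install cost: 11.
No cover costs less than 11.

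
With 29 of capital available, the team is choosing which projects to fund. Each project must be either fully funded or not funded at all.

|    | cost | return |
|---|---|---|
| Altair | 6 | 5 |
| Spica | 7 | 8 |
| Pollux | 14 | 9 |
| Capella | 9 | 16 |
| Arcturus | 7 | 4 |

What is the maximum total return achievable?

33

This is an integer program with binary decision variables.
Take Altair, Spica, Capella, and Arcturus: cost 6 + 7 + 9 + 7 = 29 ≤ 29, return 5 + 8 + 16 + 4 = 33.
No other feasible combination does better.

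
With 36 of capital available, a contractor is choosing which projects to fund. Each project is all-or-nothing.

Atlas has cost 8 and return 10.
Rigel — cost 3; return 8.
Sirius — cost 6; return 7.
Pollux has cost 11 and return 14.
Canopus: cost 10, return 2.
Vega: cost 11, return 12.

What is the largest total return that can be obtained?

44

Take Atlas, Rigel, Pollux, and Vega: cost 8 + 3 + 11 + 11 = 33 ≤ 36, return 10 + 8 + 14 + 12 = 44.
No other feasible combination does better.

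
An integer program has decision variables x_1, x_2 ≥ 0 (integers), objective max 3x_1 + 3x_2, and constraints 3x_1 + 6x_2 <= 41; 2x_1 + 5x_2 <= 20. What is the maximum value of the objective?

(x_1,x_2)=(10,0): 3·10+6·0=30≤41, 2·10+5·0=20≤20, objective 30.
(x_1,x_2)=(9,0): 3·9+6·0=27≤41, 2·9+5·0=18≤20, objective 27.
The best lattice point is (10,0), giving 30.

30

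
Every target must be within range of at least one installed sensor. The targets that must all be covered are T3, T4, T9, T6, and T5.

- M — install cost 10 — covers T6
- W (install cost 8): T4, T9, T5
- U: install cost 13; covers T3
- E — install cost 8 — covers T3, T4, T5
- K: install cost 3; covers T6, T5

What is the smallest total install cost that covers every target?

Choose W, E, and K: together they cover T3, T4, T9, T6, T5 — every target.
Total install cost: 8 + 8 + 3 = 19.
No cover costs less than 19.

19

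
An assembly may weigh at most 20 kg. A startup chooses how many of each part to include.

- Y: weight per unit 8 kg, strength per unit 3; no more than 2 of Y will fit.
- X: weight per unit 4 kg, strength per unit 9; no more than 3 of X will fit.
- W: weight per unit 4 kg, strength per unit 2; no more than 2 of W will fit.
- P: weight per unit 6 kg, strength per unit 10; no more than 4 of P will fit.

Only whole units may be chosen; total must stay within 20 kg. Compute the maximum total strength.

38

3×X and 1×P: weight 18 ≤ 20, strength 3·9 + 1·10 = 37.
2×X and 2×P: weight 20 ≤ 20, strength 2·9 + 2·10 = 38.
Best is 38.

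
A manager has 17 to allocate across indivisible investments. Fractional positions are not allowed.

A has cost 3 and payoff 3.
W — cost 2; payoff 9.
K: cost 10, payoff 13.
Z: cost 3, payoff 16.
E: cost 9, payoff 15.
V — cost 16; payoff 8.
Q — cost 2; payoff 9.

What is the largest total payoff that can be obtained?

This is an integer program with binary decision variables.
Allowing fractional choices, the relaxed optimum would be about 50.3, but investments are indivisible.
W + Z + E + Q: cost 2 + 3 + 9 + 2 = 16 ≤ 17, payoff 9 + 16 + 15 + 9 = 49.
A + W + Z + E: cost 3 + 2 + 3 + 9 = 17 ≤ 17, payoff 3 + 9 + 16 + 15 = 43.
W + K + Z + Q: cost 2 + 10 + 3 + 2 = 17 ≤ 17, payoff 9 + 13 + 16 + 9 = 47.
Best is W, Z, E, and Q with total payoff 49.

49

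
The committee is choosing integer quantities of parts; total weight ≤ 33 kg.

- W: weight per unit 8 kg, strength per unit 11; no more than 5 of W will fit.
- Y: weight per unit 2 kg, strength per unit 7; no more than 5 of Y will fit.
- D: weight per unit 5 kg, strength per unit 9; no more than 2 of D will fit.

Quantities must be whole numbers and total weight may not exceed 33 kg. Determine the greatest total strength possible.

2×W, 5×Y, and 1×D: weight 31 ≤ 33, strength 2·11 + 5·7 + 1·9 = 66.
1×W, 5×Y, and 2×D: weight 28 ≤ 33, strength 1·11 + 5·7 + 2·9 = 64.
Best is 66.

66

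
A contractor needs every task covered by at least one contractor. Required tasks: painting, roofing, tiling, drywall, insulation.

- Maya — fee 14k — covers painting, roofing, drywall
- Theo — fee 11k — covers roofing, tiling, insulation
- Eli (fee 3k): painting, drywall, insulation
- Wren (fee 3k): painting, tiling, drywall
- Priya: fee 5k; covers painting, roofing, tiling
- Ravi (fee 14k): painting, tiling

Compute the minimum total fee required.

8

Choose Eli and Priya: together they cover painting, roofing, tiling, drywall, insulation — every task.
Total fee: 3 + 5 = 8.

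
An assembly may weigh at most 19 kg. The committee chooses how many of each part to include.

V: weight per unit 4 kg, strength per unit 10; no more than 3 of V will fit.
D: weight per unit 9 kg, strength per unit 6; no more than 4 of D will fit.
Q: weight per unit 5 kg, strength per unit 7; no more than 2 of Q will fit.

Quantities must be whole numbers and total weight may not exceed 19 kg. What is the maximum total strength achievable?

37

2×V and 2×Q: weight 18 ≤ 19, strength 2·10 + 2·7 = 34.
3×V and 1×Q: weight 17 ≤ 19, strength 3·10 + 1·7 = 37.
Best is 37.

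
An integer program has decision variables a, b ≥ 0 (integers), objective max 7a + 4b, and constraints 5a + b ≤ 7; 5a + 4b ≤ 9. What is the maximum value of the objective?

The continuous relaxation peaks at (1.27, 0.667) with value 11.53; rounding to a feasible lattice point costs some objective.
(a,b)=(1,1): 5·1+1·1=6≤7, 5·1+4·1=9≤9, objective 11.
(a,b)=(0,2): 5·0+1·2=2≤7, 5·0+4·2=8≤9, objective 8.
(a,b)=(1,0): 5·1+1·0=5≤7, 5·1+4·0=5≤9, objective 7.
(a,b)=(0,1): 5·0+1·1=1≤7, 5·0+4·1=4≤9, objective 4.
Maximum is 11 at (a,b)=(1,1).

11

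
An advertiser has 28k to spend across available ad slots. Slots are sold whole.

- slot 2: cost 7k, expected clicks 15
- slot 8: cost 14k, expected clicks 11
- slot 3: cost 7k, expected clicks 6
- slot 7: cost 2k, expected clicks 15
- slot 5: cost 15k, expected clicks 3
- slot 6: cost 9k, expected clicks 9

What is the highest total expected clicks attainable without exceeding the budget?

45

This is a 0-1 knapsack instance.
Take slot 2, slot 3, slot 7, and slot 6: cost 7 + 7 + 2 + 9 = 25 ≤ 28, expected clicks 15 + 6 + 15 + 9 = 45.
No other feasible combination does better.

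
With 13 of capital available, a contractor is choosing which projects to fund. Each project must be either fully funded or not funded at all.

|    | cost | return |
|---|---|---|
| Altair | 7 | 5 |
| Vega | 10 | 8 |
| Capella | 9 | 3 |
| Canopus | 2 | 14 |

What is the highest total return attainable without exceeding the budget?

Treat it as a binary knapsack problem.
Capella + Canopus: cost 9 + 2 = 11 ≤ 13, return 3 + 14 = 17.
Altair + Canopus: cost 7 + 2 = 9 ≤ 13, return 5 + 14 = 19.
Vega + Canopus: cost 10 + 2 = 12 ≤ 13, return 8 + 14 = 22.
Best is Vega and Canopus with total return 22.

22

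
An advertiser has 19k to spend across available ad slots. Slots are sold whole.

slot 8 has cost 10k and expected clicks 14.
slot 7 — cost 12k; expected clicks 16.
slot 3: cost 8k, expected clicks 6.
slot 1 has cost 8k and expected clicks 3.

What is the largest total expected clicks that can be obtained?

Treat it as a binary knapsack problem.
Allowing fractional choices, the relaxed optimum would be about 26.0, but ad slots are indivisible.
slot 8 + slot 3: cost 10 + 8 = 18 ≤ 19, expected clicks 14 + 6 = 20.
slot 7: cost 12 ≤ 19, expected clicks 16.
slot 8 + slot 1: cost 10 + 8 = 18 ≤ 19, expected clicks 14 + 3 = 17.
Best is slot 8 and slot 3 with total expected clicks 20.

20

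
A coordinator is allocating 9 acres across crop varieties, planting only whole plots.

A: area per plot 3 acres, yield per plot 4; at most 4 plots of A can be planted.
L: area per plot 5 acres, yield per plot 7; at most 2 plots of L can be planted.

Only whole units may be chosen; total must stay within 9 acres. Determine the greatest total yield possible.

3×A: area 9 ≤ 9, yield 3·4 = 12.
1×A and 1×L: area 8 ≤ 9, yield 1·4 + 1·7 = 11.
Best is 12.

12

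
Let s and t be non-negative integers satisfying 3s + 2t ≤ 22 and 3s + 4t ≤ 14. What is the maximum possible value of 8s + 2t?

32

(s,t)=(4,0): 3·4+2·0=12≤22, 3·4+4·0=12≤14, objective 32.
(s,t)=(3,1): 3·3+2·1=11≤22, 3·3+4·1=13≤14, objective 26.
(s,t)=(3,0): 3·3+2·0=9≤22, 3·3+4·0=9≤14, objective 24.
The best lattice point is (4,0), giving 32.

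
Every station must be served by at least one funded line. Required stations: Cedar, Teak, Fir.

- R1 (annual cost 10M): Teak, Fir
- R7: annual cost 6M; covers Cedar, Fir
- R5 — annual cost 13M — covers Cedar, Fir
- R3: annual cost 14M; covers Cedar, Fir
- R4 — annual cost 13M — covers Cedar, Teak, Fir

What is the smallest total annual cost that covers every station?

13

The greedy cost-per-new-station heuristic would pick R7 and R1 for 16, but a cheaper cover exists.
R4 alone covers Cedar, Teak, Fir — every station.
Total annual cost: 13.
No cover costs less than 13.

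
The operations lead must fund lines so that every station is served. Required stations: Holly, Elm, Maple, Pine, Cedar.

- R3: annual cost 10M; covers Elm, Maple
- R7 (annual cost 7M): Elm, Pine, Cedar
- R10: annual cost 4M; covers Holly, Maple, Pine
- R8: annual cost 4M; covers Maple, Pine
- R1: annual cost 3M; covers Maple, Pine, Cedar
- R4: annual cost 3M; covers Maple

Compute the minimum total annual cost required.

11

Choose R7 and R10: together they cover Holly, Elm, Maple, Pine, Cedar — every station.
Total annual cost: 7 + 4 = 11.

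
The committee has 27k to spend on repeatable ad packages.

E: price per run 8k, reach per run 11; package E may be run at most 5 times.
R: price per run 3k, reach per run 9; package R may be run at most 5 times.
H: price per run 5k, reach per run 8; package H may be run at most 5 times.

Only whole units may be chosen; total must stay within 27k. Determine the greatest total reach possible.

Take 5×R and 2×H: price 25 ≤ 27, reach 5·9 + 2·8 = 61.
R has the best ratio (9/3) and is taken to its limit of 5; remaining capacity is filled optimally with the others.

61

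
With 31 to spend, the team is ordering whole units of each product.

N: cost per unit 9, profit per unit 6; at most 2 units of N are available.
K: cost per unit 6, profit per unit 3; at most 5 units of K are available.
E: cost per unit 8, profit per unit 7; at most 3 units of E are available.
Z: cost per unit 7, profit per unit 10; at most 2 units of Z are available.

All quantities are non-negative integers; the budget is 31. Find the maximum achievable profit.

Take 2×E and 2×Z: cost 30 ≤ 31, profit 2·7 + 2·10 = 34.
Z has the best ratio (10/7) and is taken to its limit of 2; remaining capacity is filled optimally with the others.

34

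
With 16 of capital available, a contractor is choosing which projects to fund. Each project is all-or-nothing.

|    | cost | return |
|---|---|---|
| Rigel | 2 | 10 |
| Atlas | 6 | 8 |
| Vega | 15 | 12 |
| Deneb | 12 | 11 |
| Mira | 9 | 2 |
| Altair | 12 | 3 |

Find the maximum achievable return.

Treat it as a binary knapsack problem.
Rigel + Altair: cost 2 + 12 = 14 ≤ 16, return 10 + 3 = 13.
Rigel + Deneb: cost 2 + 12 = 14 ≤ 16, return 10 + 11 = 21.
Rigel + Atlas: cost 2 + 6 = 8 ≤ 16, return 10 + 8 = 18.
Best is Rigel and Deneb with total return 21.

21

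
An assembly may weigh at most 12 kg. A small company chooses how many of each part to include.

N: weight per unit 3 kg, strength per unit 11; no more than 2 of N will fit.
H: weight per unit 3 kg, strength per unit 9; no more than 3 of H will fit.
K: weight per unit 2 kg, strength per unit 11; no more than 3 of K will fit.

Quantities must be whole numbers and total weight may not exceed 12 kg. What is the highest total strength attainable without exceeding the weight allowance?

55

Take 2×N and 3×K: weight 12 ≤ 12, strength 2·11 + 3·11 = 55.
K has the best ratio (11/2) and is taken to its limit of 3; remaining capacity is filled optimally with the others.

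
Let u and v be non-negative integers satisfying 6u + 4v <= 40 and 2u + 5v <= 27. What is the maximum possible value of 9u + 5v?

59

(u,v)=(6,1): 6·6+4·1=40≤40, 2·6+5·1=17≤27, objective 59.
(u,v)=(5,2): 6·5+4·2=38≤40, 2·5+5·2=20≤27, objective 55.
(u,v)=(6,0): 6·6+4·0=36≤40, 2·6+5·0=12≤27, objective 54.
The best lattice point is (6,1), giving 59.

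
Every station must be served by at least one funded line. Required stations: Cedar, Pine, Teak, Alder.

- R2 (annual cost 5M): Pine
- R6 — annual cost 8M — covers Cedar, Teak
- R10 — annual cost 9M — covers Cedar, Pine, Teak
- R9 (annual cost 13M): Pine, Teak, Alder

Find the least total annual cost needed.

21

The greedy cost-per-new-station heuristic would pick R10 and R9 for 22, but a cheaper cover exists.
Choose R6 and R9: together they cover Cedar, Pine, Teak, Alder — every station.
Total annual cost: 8 + 13 = 21.
No cover costs less than 21.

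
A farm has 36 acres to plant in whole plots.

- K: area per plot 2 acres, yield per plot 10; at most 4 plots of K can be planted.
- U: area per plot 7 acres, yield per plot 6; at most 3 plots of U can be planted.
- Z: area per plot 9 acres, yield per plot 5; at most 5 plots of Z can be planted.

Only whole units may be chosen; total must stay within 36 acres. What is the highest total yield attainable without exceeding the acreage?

58

K has the best ratio (10/2); taking only K gives at most 4×10 = 40 (stopped by the supply cap of 4).
Mixing does better — 4×K and 3×U: area 29 ≤ 36, yield 4·10 + 3·6 = 58.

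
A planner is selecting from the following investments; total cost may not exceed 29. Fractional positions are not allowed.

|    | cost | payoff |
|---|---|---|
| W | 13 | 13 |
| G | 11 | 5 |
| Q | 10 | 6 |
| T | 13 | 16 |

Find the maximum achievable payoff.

Treat it as a binary knapsack problem.
Allowing fractional choices, the relaxed optimum would be about 30.8, but investments are indivisible.
G + T: cost 11 + 13 = 24 ≤ 29, payoff 5 + 16 = 21.
W + T: cost 13 + 13 = 26 ≤ 29, payoff 13 + 16 = 29.
Q + T: cost 10 + 13 = 23 ≤ 29, payoff 6 + 16 = 22.
Best is W and T with total payoff 29.

29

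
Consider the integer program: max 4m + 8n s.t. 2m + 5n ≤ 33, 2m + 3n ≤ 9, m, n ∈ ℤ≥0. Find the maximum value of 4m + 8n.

(m,n)=(0,3): 2·0+5·3=15≤33, 2·0+3·3=9≤9, objective 24.
(m,n)=(1,2): 2·1+5·2=12≤33, 2·1+3·2=8≤9, objective 20.
Maximum is 24 at (m,n)=(0,3).

24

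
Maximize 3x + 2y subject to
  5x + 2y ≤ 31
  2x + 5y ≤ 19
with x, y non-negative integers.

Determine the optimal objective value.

18

(x,y)=(6,0): 5·6+2·0=30≤31, 2·6+5·0=12≤19, objective 18.
(x,y)=(5,1): 5·5+2·1=27≤31, 2·5+5·1=15≤19, objective 17.
The best lattice point is (6,0), giving 18.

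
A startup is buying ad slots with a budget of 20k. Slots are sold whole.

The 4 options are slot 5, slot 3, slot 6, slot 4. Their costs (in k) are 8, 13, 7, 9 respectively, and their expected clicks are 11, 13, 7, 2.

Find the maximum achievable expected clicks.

20

This is a 0-1 knapsack instance.
slot 3: cost 13 ≤ 20, expected clicks 13.
slot 3 + slot 6: cost 13 + 7 = 20 ≤ 20, expected clicks 13 + 7 = 20.
slot 5 + slot 6: cost 8 + 7 = 15 ≤ 20, expected clicks 11 + 7 = 18.
Best is slot 3 and slot 6 with total expected clicks 20.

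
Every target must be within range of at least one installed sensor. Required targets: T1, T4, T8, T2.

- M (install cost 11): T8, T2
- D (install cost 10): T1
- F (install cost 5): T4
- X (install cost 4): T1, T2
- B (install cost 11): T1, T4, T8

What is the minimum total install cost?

The greedy cost-per-new-target heuristic would pick X, F, and M for 20, but a cheaper cover exists.
Choose X and B: together they cover T1, T4, T8, T2 — every target.
Total install cost: 4 + 11 = 15.
No cover costs less than 15.

15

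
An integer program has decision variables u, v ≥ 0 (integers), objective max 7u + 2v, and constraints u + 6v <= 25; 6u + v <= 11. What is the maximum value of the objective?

Relaxing integrality, the LP optimum is 16.14 at (u,v) = (1.17, 3.97), which is not an integer point.
(u,v)=(1,4) is feasible, giving 15.
(u,v)=(1,3) is feasible, giving 13.
(u,v)=(1,2) is feasible, giving 11.
The best lattice point is (1,4), giving 15.

15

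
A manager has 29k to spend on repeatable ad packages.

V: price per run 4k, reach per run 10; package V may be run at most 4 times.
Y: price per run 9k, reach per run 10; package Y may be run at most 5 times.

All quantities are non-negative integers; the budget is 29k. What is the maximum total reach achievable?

50

Take 4×V and 1×Y: price 25 ≤ 29, reach 4·10 + 1·10 = 50.
V has the best ratio (10/4) and is taken to its limit of 4; remaining capacity is filled optimally with the others.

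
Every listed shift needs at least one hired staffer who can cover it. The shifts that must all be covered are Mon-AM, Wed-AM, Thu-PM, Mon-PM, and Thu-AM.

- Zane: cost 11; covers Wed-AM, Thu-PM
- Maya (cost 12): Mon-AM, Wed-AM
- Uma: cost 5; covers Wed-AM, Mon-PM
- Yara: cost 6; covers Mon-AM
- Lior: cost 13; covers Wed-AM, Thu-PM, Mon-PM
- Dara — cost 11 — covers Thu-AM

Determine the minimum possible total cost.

The greedy cost-per-new-shift heuristic would pick Uma, Yara, Zane, and Dara for 33, but a cheaper cover exists.
Choose Yara, Lior, and Dara: together they cover Mon-AM, Wed-AM, Thu-PM, Mon-PM, Thu-AM — every shift.
Total cost: 6 + 13 + 11 = 30.
No cover costs less than 30.

30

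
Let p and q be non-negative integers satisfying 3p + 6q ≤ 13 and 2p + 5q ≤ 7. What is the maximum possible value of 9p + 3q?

(p,q)=(3,0) is feasible, giving 27.
(p,q)=(2,0) is feasible, giving 18.
The best lattice point is (3,0), giving 27.

27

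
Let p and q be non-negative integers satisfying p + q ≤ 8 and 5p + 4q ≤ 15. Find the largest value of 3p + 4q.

(p,q)=(0,3): 1·0+1·3=3≤8, 5·0+4·3=12≤15, objective 12.
(p,q)=(1,2): 1·1+1·2=3≤8, 5·1+4·2=13≤15, objective 11.
(p,q)=(0,2): 1·0+1·2=2≤8, 5·0+4·2=8≤15, objective 8.
Maximum is 12 at (p,q)=(0,3).

12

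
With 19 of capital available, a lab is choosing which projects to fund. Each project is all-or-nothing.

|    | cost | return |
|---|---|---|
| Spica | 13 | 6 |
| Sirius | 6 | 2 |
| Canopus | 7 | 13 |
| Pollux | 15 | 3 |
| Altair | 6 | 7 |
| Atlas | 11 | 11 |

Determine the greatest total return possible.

24

This is a 0-1 knapsack instance.
Canopus + Atlas: cost 7 + 11 = 18 ≤ 19, return 13 + 11 = 24.
Sirius + Canopus + Altair: cost 6 + 7 + 6 = 19 ≤ 19, return 2 + 13 + 7 = 22.
Best is Canopus and Atlas with total return 24.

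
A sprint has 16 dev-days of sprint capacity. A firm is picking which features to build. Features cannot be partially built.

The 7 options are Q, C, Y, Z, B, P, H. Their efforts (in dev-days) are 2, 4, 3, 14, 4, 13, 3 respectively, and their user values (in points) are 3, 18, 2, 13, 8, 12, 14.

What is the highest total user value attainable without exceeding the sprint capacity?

45

Allowing fractional choices, the relaxed optimum would be about 45.8, but features are indivisible.
Q + C + B + H: effort 2 + 4 + 4 + 3 = 13 ≤ 16, user value 3 + 18 + 8 + 14 = 43.
Q + C + Y + B + H: effort 2 + 4 + 3 + 4 + 3 = 16 ≤ 16, user value 3 + 18 + 2 + 8 + 14 = 45.
C + Y + B + H: effort 4 + 3 + 4 + 3 = 14 ≤ 16, user value 18 + 2 + 8 + 14 = 42.
Best is Q, C, Y, B, and H with total user value 45.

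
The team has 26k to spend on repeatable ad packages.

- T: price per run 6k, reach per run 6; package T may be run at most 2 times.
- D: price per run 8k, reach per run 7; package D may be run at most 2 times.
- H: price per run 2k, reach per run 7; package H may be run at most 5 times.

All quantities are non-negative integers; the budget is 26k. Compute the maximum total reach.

49

1×T, 1×D, and 5×H: price 24 ≤ 26, reach 1·6 + 1·7 + 5·7 = 48.
2×D and 5×H: price 26 ≤ 26, reach 2·7 + 5·7 = 49.
Best is 49.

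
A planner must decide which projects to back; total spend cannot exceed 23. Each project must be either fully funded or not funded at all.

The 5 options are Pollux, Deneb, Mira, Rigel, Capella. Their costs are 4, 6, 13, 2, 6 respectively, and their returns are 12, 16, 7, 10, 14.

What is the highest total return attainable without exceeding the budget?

Take Pollux, Deneb, Rigel, and Capella: cost 4 + 6 + 2 + 6 = 18 ≤ 23, return 12 + 16 + 10 + 14 = 52.
No other feasible combination does better.

52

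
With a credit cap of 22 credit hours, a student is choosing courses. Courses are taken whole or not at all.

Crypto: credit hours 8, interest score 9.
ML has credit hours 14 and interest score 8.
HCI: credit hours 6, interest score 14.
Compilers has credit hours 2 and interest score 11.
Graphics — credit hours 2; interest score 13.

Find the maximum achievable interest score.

47

Allowing fractional choices, the relaxed optimum would be about 49.3, but courses are indivisible.
Crypto + HCI + Compilers + Graphics: credit hours 8 + 6 + 2 + 2 = 18 ≤ 22, interest score 9 + 14 + 11 + 13 = 47.
HCI + Compilers + Graphics: credit hours 6 + 2 + 2 = 10 ≤ 22, interest score 14 + 11 + 13 = 38.
Crypto + HCI + Graphics: credit hours 8 + 6 + 2 = 16 ≤ 22, interest score 9 + 14 + 13 = 36.
Best is Crypto, HCI, Compilers, and Graphics with total interest score 47.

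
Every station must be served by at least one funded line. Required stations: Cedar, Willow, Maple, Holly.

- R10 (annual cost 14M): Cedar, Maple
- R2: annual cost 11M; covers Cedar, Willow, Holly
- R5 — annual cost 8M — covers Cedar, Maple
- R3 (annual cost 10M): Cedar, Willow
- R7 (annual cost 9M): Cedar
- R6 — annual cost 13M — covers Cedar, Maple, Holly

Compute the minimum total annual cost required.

19

Choose R2 and R5: together they cover Cedar, Willow, Maple, Holly — every station.
Total annual cost: 11 + 8 = 19.
No cover costs less than 19.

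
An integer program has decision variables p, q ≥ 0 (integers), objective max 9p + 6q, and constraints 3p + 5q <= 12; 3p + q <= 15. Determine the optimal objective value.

(p,q)=(4,0): 3·4+5·0=12≤12, 3·4+1·0=12≤15, objective 36.
(p,q)=(3,0): 3·3+5·0=9≤12, 3·3+1·0=9≤15, objective 27.
The best lattice point is (4,0), giving 36.

36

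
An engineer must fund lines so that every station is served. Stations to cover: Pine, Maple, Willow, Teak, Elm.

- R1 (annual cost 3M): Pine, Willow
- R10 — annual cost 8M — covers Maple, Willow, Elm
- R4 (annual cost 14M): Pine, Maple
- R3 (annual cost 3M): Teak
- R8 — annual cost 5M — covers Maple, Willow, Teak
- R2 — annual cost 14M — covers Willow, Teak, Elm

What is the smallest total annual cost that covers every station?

14

The greedy cost-per-new-station heuristic would pick R1, R8, and R10 for 16, but a cheaper cover exists.
Choose R1, R10, and R3: together they cover Pine, Maple, Willow, Teak, Elm — every station.
Total annual cost: 3 + 8 + 3 = 14.
No cover costs less than 14.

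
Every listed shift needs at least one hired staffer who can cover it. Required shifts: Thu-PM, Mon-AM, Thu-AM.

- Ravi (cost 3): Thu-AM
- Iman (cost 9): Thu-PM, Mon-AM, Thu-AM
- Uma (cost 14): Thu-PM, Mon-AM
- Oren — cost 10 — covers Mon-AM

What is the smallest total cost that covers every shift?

9

This is an integer covering problem.
The greedy cost-per-new-shift heuristic would pick Ravi and Iman for 12, but a cheaper cover exists.
Iman alone covers Thu-PM, Mon-AM, Thu-AM — every shift.
Total cost: 9.
No cover costs less than 9.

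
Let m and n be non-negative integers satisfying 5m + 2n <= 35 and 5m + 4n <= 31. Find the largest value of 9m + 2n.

(m,n)=(6,0): 5·6+2·0=30≤35, 5·6+4·0=30≤31, objective 54.
(m,n)=(5,1): 5·5+2·1=27≤35, 5·5+4·1=29≤31, objective 47.
(m,n)=(5,0): 5·5+2·0=25≤35, 5·5+4·0=25≤31, objective 45.
The best lattice point is (6,0), giving 54.

54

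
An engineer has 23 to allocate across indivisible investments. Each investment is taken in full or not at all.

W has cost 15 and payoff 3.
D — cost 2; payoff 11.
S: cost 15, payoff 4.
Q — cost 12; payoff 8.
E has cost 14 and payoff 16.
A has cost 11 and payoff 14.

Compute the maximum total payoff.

27

Treat it as a binary knapsack problem.
D + A: cost 2 + 11 = 13 ≤ 23, payoff 11 + 14 = 25.
Q + A: cost 12 + 11 = 23 ≤ 23, payoff 8 + 14 = 22.
D + E: cost 2 + 14 = 16 ≤ 23, payoff 11 + 16 = 27.
Best is D and E with total payoff 27.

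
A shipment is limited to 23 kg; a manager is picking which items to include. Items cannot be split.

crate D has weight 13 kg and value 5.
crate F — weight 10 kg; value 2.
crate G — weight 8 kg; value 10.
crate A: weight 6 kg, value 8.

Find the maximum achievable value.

18

This is an integer program with binary decision variables.
Take crate G and crate A: weight 8 + 6 = 14 ≤ 23, value 10 + 8 = 18.
No other feasible combination does better.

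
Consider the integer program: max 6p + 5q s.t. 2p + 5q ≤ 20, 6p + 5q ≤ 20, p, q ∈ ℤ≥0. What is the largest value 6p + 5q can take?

20

(p,q)=(0,4) is feasible, giving 20.
(p,q)=(0,3) is feasible, giving 15.
The best lattice point is (0,4), giving 20.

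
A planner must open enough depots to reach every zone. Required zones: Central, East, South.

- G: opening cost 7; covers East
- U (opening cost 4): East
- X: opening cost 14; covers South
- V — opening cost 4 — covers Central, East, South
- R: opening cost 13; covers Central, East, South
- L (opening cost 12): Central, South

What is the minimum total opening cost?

V alone covers Central, East, South — every zone.
Total opening cost: 4.
No cover costs less than 4.

4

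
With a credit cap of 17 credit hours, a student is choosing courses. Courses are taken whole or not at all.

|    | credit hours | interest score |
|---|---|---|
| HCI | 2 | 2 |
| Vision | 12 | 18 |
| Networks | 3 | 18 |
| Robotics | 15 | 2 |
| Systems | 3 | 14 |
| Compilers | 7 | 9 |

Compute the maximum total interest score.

43

Networks + Systems + Compilers: credit hours 3 + 3 + 7 = 13 ≤ 17, interest score 18 + 14 + 9 = 41.
HCI + Networks + Systems + Compilers: credit hours 2 + 3 + 3 + 7 = 15 ≤ 17, interest score 2 + 18 + 14 + 9 = 43.
Best is HCI, Networks, Systems, and Compilers with total interest score 43.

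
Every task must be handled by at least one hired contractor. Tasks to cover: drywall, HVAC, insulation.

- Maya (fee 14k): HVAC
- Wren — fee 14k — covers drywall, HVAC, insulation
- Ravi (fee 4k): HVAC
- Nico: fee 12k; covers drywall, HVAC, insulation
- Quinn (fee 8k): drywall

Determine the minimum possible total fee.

12

This is an integer covering problem.
Nico alone covers drywall, HVAC, insulation — every task.
Total fee: 12.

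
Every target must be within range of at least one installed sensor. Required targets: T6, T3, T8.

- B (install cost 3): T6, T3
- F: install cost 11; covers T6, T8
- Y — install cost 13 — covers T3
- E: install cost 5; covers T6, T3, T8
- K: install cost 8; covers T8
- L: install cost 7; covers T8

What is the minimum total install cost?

5

This is a weighted set-cover instance.
The greedy cost-per-new-target heuristic would pick B and E for 8, but a cheaper cover exists.
E alone covers T6, T3, T8 — every target.
Total install cost: 5.
No cover costs less than 5.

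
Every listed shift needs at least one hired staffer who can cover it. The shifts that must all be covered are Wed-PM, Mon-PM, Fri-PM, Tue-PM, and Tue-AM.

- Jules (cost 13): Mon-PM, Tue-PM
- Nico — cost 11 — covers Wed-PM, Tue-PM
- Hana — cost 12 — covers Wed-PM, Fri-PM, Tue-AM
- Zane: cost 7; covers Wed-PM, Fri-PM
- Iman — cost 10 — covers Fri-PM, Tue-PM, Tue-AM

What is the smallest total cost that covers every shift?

25

This is an integer covering problem.
The greedy cost-per-new-shift heuristic would pick Iman, Zane, and Jules for 30, but a cheaper cover exists.
Choose Jules and Hana: together they cover Wed-PM, Mon-PM, Fri-PM, Tue-PM, Tue-AM — every shift.
Total cost: 13 + 12 = 25.
No cover costs less than 25.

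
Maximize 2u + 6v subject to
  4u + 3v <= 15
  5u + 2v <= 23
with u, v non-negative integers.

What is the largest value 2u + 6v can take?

30

(u,v)=(0,5): 4·0+3·5=15≤15, 5·0+2·5=10≤23, objective 30.
(u,v)=(0,4): 4·0+3·4=12≤15, 5·0+2·4=8≤23, objective 24.
No feasible integer point exceeds 30.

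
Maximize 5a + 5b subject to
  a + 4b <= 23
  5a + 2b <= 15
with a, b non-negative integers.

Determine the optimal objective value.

(a,b)=(1,5): 1·1+4·5=21≤23, 5·1+2·5=15≤15, objective 30.
(a,b)=(1,4): 1·1+4·4=17≤23, 5·1+2·4=13≤15, objective 25.
The best lattice point is (1,5), giving 30.

30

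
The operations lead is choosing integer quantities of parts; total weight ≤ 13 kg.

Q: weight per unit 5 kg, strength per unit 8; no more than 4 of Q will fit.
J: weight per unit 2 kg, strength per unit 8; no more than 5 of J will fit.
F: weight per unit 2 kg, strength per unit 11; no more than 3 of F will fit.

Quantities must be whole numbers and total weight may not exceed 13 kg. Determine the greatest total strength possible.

F has the best ratio (11/2); taking only F gives at most 3×11 = 33 (stopped by the supply cap of 3).
Mixing does better — 3×J and 3×F: weight 12 ≤ 13, strength 3·8 + 3·11 = 57.

57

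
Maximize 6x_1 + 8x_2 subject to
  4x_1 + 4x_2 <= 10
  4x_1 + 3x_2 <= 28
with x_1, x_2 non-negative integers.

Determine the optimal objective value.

16

The continuous relaxation peaks at (0, 2.5) with value 20.00; rounding to a feasible lattice point costs some objective.
(x_1,x_2)=(0,2): 4·0+4·2=8≤10, 4·0+3·2=6≤28, objective 16.
(x_1,x_2)=(1,1): 4·1+4·1=8≤10, 4·1+3·1=7≤28, objective 14.
(x_1,x_2)=(0,1): 4·0+4·1=4≤10, 4·0+3·1=3≤28, objective 8.
Maximum is 16 at (x_1,x_2)=(0,2).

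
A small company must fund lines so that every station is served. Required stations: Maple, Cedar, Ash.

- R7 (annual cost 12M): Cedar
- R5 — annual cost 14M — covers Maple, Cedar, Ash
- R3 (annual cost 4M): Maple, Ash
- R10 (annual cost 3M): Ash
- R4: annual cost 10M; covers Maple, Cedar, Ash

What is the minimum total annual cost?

This is a weighted set-cover instance.
The greedy cost-per-new-station heuristic would pick R3 and R4 for 14, but a cheaper cover exists.
R4 alone covers Maple, Cedar, Ash — every station.
Total annual cost: 10.
No cover costs less than 10.

10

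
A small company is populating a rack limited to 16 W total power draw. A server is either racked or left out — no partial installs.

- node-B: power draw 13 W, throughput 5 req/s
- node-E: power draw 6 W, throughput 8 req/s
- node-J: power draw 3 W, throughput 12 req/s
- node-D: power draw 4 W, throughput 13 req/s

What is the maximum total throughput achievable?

node-E + node-D: power draw 6 + 4 = 10 ≤ 16, throughput 8 + 13 = 21.
node-E + node-J + node-D: power draw 6 + 3 + 4 = 13 ≤ 16, throughput 8 + 12 + 13 = 33.
node-J + node-D: power draw 3 + 4 = 7 ≤ 16, throughput 12 + 13 = 25.
Best is node-E, node-J, and node-D with total throughput 33.

33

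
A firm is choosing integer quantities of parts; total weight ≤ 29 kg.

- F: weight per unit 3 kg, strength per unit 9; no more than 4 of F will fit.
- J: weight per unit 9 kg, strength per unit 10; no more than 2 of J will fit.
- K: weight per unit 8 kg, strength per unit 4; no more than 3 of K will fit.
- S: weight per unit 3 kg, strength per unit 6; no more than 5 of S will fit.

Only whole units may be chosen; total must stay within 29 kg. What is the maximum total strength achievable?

Take 4×F and 5×S: weight 27 ≤ 29, strength 4·9 + 5·6 = 66.
F has the best ratio (9/3) and is taken to its limit of 4; remaining capacity is filled optimally with the others.

66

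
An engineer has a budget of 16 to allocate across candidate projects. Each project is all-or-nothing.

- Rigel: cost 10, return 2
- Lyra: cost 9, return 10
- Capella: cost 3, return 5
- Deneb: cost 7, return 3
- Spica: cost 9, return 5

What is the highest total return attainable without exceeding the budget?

15

Allowing fractional choices, the relaxed optimum would be about 17.2, but projects are indivisible.
Lyra + Capella: cost 9 + 3 = 12 ≤ 16, return 10 + 5 = 15.
Lyra + Deneb: cost 9 + 7 = 16 ≤ 16, return 10 + 3 = 13.
Lyra: cost 9 ≤ 16, return 10.
Best is Lyra and Capella with total return 15.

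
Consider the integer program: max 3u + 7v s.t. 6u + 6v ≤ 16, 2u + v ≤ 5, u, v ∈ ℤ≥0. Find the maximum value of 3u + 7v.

The continuous relaxation peaks at (0, 2.67) with value 18.67; rounding to a feasible lattice point costs some objective.
(u,v)=(0,2): 6·0+6·2=12≤16, 2·0+1·2=2≤5, objective 14.
(u,v)=(1,1): 6·1+6·1=12≤16, 2·1+1·1=3≤5, objective 10.
(u,v)=(0,1): 6·0+6·1=6≤16, 2·0+1·1=1≤5, objective 7.
Maximum is 14 at (u,v)=(0,2).

14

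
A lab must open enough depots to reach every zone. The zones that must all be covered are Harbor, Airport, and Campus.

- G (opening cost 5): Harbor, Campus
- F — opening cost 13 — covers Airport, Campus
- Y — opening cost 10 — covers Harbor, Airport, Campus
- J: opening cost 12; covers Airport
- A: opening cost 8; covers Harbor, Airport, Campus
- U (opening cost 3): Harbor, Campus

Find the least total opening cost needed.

8

The greedy cost-per-new-zone heuristic would pick U and A for 11, but a cheaper cover exists.
A alone covers Harbor, Airport, Campus — every zone.
Total opening cost: 8.
No cover costs less than 8.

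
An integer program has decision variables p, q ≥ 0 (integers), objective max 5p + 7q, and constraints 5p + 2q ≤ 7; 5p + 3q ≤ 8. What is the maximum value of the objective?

Relaxing integrality, the LP optimum is 18.67 at (p,q) = (0, 2.67), which is not an integer point.
(p,q)=(0,2): 5·0+2·2=4≤7, 5·0+3·2=6≤8, objective 14.
(p,q)=(1,1): 5·1+2·1=7≤7, 5·1+3·1=8≤8, objective 12.
(p,q)=(0,1): 5·0+2·1=2≤7, 5·0+3·1=3≤8, objective 7.
No feasible integer point exceeds 14.

14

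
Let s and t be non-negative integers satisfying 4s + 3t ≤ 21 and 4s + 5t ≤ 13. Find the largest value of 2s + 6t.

(s,t)=(0,2) is feasible, giving 12.
(s,t)=(1,1) is feasible, giving 8.
(s,t)=(0,1) is feasible, giving 6.
No feasible integer point exceeds 12.

12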